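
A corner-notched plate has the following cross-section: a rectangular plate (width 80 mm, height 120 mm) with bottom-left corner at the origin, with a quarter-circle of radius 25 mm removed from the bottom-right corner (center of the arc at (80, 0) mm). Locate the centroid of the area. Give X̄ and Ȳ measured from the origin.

X̄ = 38.42 mm, Ȳ = 62.66 mm

plate: A = 80 × 120 = 9600.00, centroid at (40.00, 60.00).
removed quarter-circle: A = −¼π·25² = -490.87, centroid at (69.39, 10.61).
ΣA = 9109.13 mm²
ΣAX̄ = (9600.00)(40.00) + (-490.87)(69.39) = 349938.43 mm³
ΣAȲ = (9600.00)(60.00) + (-490.87)(10.61) = 570791.67 mm³
X̄ = 349938.43 / 9109.13 = 38.42 mm
Ȳ = 570791.67 / 9109.13 = 62.66 mm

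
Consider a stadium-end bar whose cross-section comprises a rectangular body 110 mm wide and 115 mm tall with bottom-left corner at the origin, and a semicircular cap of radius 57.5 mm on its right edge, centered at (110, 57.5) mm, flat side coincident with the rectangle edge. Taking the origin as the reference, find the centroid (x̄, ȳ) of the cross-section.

x̄ = 78.11 mm, ȳ = 57.50 mm

rectangular body: A = 110 × 115 = 12650.00, centroid at (55.00, 57.50).
semicircular end: A = ½π·57.5² = 5193.45, centroid at (134.40, 57.50).
ΣA = 17843.45 mm², ΣAx̄ = 1393768.57 mm³, ΣAȳ = 1025998.11 mm³.
x̄ = 1393768.57/17843.45 = 78.11 mm; ȳ = 1025998.11/17843.45 = 57.50 mm.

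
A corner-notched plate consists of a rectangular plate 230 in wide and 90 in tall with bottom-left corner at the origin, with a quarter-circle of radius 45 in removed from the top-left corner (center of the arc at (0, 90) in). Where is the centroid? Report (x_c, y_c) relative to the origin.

x_c = 122.98 in, y_c = 42.84 in

Part | A | x̄ᵢ | ȳᵢ | A·x̄ᵢ | A·ȳᵢ
plate | 20700.00 | 115.00 | 45.00 | 2380500.00 | 931500.00
removed quarter-circle | -1590.43 | 19.10 | 70.90 | -30375.00 | -112763.82
Σ | 19109.57 |  |  | 2350125.00 | 818736.18
x_c = 2350125.00 / 19109.57 = 122.98 in
y_c = 818736.18 / 19109.57 = 42.84 in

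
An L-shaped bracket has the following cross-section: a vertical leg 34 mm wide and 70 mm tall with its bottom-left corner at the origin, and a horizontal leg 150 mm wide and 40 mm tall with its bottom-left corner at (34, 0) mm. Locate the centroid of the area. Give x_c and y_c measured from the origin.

Part | A | x̄ᵢ | ȳᵢ | A·x̄ᵢ | A·ȳᵢ
vertical leg | 2380.00 | 17.00 | 35.00 | 40460.00 | 83300.00
horizontal leg | 6000.00 | 109.00 | 20.00 | 654000.00 | 120000.00
Σ | 8380.00 |  |  | 694460.00 | 203300.00
x_c = 694460.00 / 8380.00 = 82.87 mm
y_c = 203300.00 / 8380.00 = 24.26 mm

x_c = 82.87 mm, y_c = 24.26 mm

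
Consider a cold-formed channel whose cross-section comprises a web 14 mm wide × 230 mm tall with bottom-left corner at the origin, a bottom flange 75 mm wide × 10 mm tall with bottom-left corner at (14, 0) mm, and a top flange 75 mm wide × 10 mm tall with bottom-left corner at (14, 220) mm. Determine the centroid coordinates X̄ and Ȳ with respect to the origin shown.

X̄ = 21.14 mm, Ȳ = 115.00 mm

Part | A | x̄ᵢ | ȳᵢ | A·x̄ᵢ | A·ȳᵢ
web | 3220.00 | 7.00 | 115.00 | 22540.00 | 370300.00
bottom flange | 750.00 | 51.50 | 5.00 | 38625.00 | 3750.00
top flange | 750.00 | 51.50 | 225.00 | 38625.00 | 168750.00
Σ | 4720.00 |  |  | 99790.00 | 542800.00
X̄ = 99790.00 / 4720.00 = 21.14 mm
Ȳ = 542800.00 / 4720.00 = 115.00 mm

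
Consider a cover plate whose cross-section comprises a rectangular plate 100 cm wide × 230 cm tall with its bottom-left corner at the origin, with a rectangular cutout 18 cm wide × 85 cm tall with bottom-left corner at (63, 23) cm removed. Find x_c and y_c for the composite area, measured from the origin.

x_c = 48.43 cm, y_c = 118.53 cm

plate: A = 100 × 230 = 23000.00, centroid at (50.00, 115.00).
hole: A = −(18 × 85) = -1530.00, centroid at (72.00, 65.50).
ΣA = 21470.00 cm²
ΣAx_c = (23000.00)(50.00) + (-1530.00)(72.00) = 1039840.00 cm³
ΣAy_c = (23000.00)(115.00) + (-1530.00)(65.50) = 2544785.00 cm³
x_c = 1039840.00 / 21470.00 = 48.43 cm
y_c = 2544785.00 / 21470.00 = 118.53 cm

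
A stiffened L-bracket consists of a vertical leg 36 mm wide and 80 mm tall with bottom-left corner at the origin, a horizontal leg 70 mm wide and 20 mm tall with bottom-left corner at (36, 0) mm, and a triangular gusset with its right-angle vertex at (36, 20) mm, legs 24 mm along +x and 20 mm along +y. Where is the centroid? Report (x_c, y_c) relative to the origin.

x_c = 35.80 mm, y_c = 30.00 mm

Part | A | x̄ᵢ | ȳᵢ | A·x̄ᵢ | A·ȳᵢ
vertical leg | 2880.00 | 18.00 | 40.00 | 51840.00 | 115200.00
horizontal leg | 1400.00 | 71.00 | 10.00 | 99400.00 | 14000.00
gusset | 240.00 | 44.00 | 26.67 | 10560.00 | 6400.00
Σ | 4520.00 |  |  | 161800.00 | 135600.00
x_c = 161800.00 / 4520.00 = 35.80 mm
y_c = 135600.00 / 4520.00 = 30.00 mm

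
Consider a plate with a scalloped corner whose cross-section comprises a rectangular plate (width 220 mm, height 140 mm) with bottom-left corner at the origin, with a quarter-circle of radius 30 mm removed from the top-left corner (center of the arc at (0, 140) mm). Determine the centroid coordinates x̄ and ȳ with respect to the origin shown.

x̄ = 112.28 mm, ȳ = 68.65 mm

plate: A = 220 × 140 = 30800.00, centroid at (110.00, 70.00).
removed quarter-circle: A = −¼π·30² = -706.86, centroid at (12.73, 127.27).
ΣA = 30093.14 mm²
ΣAx̄ = (30800.00)(110.00) + (-706.86)(12.73) = 3379000.00 mm³
ΣAȳ = (30800.00)(70.00) + (-706.86)(127.27) = 2066039.83 mm³
x̄ = 3379000.00 / 30093.14 = 112.28 mm
ȳ = 2066039.83 / 30093.14 = 68.65 mm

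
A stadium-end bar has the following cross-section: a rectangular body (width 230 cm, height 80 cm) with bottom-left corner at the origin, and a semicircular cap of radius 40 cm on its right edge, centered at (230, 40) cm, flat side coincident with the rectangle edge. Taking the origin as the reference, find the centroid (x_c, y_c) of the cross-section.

rectangular body: A = 230 × 80 = 18400.00, centroid at (115.00, 40.00).
semicircular end: A = ½π·40² = 2513.27, centroid at (246.98, 40.00).
ΣA = 20913.27 cm²
ΣAx_c = (18400.00)(115.00) + (2513.27)(246.98) = 2736719.71 cm³
ΣAy_c = (18400.00)(40.00) + (2513.27)(40.00) = 836530.96 cm³
x_c = 2736719.71 / 20913.27 = 130.86 cm
y_c = 836530.96 / 20913.27 = 40.00 cm

x_c = 130.86 cm, y_c = 40.00 cm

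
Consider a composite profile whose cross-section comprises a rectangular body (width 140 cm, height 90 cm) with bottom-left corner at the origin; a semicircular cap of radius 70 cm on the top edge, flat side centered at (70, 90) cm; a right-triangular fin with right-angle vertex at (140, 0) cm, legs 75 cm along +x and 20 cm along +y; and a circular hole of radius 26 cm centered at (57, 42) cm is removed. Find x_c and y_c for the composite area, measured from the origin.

rectangular body: A = 140 × 90 = 12600.00, centroid at (70.00, 45.00).
semicircular top: A = ½π·70² = 7696.90, centroid at (70.00, 119.71).
triangular fin: A = ½·75·20 = 750.00, centroid at (165.00, 6.67).
hole: A = −π·26² = -2123.72, centroid at (57.00, 42.00).
ΣA = 18923.19 cm²
ΣAx_c = (12600.00)(70.00) + (7696.90)(70.00) + (750.00)(165.00) + (-2123.72)(57.00) = 1423481.29 cm³
ΣAy_c = (12600.00)(45.00) + (7696.90)(119.71) + (750.00)(6.67) + (-2123.72)(42.00) = 1404191.75 cm³
x_c = 1423481.29 / 18923.19 = 75.22 cm
y_c = 1404191.75 / 18923.19 = 74.20 cm

x_c = 75.22 cm, y_c = 74.20 cm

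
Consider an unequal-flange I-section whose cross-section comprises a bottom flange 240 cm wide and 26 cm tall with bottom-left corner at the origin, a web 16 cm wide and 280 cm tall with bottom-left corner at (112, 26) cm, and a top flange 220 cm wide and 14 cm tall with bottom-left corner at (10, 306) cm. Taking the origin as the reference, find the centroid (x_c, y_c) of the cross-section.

Part | A | x̄ᵢ | ȳᵢ | A·x̄ᵢ | A·ȳᵢ
bottom flange | 6240.00 | 120.00 | 13.00 | 748800.00 | 81120.00
web | 4480.00 | 120.00 | 166.00 | 537600.00 | 743680.00
top flange | 3080.00 | 120.00 | 313.00 | 369600.00 | 964040.00
Σ | 13800.00 |  |  | 1656000.00 | 1788840.00
x_c = 1656000.00 / 13800.00 = 120.00 cm
y_c = 1788840.00 / 13800.00 = 129.63 cm

x_c = 120.00 cm, y_c = 129.63 cm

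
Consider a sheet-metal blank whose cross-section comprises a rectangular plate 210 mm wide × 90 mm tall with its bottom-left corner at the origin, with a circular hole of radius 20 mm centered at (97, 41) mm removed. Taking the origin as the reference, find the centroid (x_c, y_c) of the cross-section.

plate: A = 210 × 90 = 18900.00, centroid at (105.00, 45.00).
hole: A = −π·20² = -1256.64, centroid at (97.00, 41.00).
ΣA = 17643.36 mm²
ΣAx_c = (18900.00)(105.00) + (-1256.64)(97.00) = 1862606.21 mm³
ΣAy_c = (18900.00)(45.00) + (-1256.64)(41.00) = 798977.88 mm³
x_c = 1862606.21 / 17643.36 = 105.57 mm
y_c = 798977.88 / 17643.36 = 45.28 mm

x_c = 105.57 mm, y_c = 45.28 mm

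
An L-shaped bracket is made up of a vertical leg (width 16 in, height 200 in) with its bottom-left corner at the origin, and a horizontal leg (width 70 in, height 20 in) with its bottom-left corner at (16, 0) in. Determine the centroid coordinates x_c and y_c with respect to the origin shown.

Part | A | x̄ᵢ | ȳᵢ | A·x̄ᵢ | A·ȳᵢ
vertical leg | 3200.00 | 8.00 | 100.00 | 25600.00 | 320000.00
horizontal leg | 1400.00 | 51.00 | 10.00 | 71400.00 | 14000.00
Σ | 4600.00 |  |  | 97000.00 | 334000.00
x_c = 97000.00 / 4600.00 = 21.09 in
y_c = 334000.00 / 4600.00 = 72.61 in

x_c = 21.09 in, y_c = 72.61 in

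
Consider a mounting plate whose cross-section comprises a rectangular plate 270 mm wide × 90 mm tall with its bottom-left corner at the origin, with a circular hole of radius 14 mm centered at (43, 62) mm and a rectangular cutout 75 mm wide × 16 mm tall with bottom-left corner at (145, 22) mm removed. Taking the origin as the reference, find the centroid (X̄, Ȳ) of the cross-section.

X̄ = 134.98 mm, Ȳ = 45.33 mm

plate: A = 270 × 90 = 24300.00, centroid at (135.00, 45.00).
hole 1: A = −π·14² = -615.75, centroid at (43.00, 62.00).
hole 2: A = −(75 × 16) = -1200.00, centroid at (182.50, 30.00).
ΣA = 22484.25 mm²
ΣAX̄ = (24300.00)(135.00) + (-615.75)(43.00) + (-1200.00)(182.50) = 3035022.66 mm³
ΣAȲ = (24300.00)(45.00) + (-615.75)(62.00) + (-1200.00)(30.00) = 1019323.37 mm³
X̄ = 3035022.66 / 22484.25 = 134.98 mm
Ȳ = 1019323.37 / 22484.25 = 45.33 mm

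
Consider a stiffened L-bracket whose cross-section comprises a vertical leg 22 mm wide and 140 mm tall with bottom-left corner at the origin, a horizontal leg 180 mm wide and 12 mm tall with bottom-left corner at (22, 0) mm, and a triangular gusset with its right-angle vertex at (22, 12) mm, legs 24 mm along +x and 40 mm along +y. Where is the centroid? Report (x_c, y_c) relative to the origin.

x_c = 50.73 mm, y_c = 42.08 mm

vertical leg: A = 22 × 140 = 3080.00, centroid at (11.00, 70.00).
horizontal leg: A = 180 × 12 = 2160.00, centroid at (112.00, 6.00).
gusset: A = ½·24·40 = 480.00, centroid at (30.00, 25.33).
ΣA = 5720.00 mm², ΣAx_c = 290200.00 mm³, ΣAy_c = 240720.00 mm³.
x_c = 290200.00/5720.00 = 50.73 mm; y_c = 240720.00/5720.00 = 42.08 mm.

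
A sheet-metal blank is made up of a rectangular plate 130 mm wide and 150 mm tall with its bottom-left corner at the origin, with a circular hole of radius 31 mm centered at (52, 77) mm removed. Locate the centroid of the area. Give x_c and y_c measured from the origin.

Part | A | x̄ᵢ | ȳᵢ | A·x̄ᵢ | A·ȳᵢ
plate | 19500.00 | 65.00 | 75.00 | 1267500.00 | 1462500.00
hole | -3019.07 | 52.00 | 77.00 | -156991.67 | -232468.43
Σ | 16480.93 |  |  | 1110508.33 | 1230031.57
x_c = 1110508.33 / 16480.93 = 67.38 mm
y_c = 1230031.57 / 16480.93 = 74.63 mm

x_c = 67.38 mm, y_c = 74.63 mm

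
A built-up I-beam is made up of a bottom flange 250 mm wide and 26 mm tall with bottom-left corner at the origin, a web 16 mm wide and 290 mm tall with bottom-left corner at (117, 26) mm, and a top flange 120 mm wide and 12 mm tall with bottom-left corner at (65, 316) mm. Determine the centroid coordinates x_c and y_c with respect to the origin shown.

x_c = 125.00 mm, y_c = 106.65 mm

Part | A | x̄ᵢ | ȳᵢ | A·x̄ᵢ | A·ȳᵢ
bottom flange | 6500.00 | 125.00 | 13.00 | 812500.00 | 84500.00
web | 4640.00 | 125.00 | 171.00 | 580000.00 | 793440.00
top flange | 1440.00 | 125.00 | 322.00 | 180000.00 | 463680.00
Σ | 12580.00 |  |  | 1572500.00 | 1341620.00
x_c = 1572500.00 / 12580.00 = 125.00 mm
y_c = 1341620.00 / 12580.00 = 106.65 mm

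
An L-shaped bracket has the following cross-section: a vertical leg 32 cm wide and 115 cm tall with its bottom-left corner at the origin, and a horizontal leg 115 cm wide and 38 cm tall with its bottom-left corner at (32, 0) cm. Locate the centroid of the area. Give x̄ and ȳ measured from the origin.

x̄ = 55.90 cm, ȳ = 36.60 cm

vertical leg: A = 32 × 115 = 3680.00, centroid at (16.00, 57.50).
horizontal leg: A = 115 × 38 = 4370.00, centroid at (89.50, 19.00).
ΣA = 8050.00 cm²
ΣAx̄ = (3680.00)(16.00) + (4370.00)(89.50) = 449995.00 cm³
ΣAȳ = (3680.00)(57.50) + (4370.00)(19.00) = 294630.00 cm³
x̄ = 449995.00 / 8050.00 = 55.90 cm
ȳ = 294630.00 / 8050.00 = 36.60 cm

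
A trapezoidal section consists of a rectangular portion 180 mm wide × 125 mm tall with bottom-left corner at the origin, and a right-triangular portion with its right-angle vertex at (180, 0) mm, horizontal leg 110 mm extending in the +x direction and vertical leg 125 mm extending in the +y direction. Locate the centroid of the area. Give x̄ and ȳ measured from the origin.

x̄ = 119.65 mm, ȳ = 57.62 mm

Part | A | x̄ᵢ | ȳᵢ | A·x̄ᵢ | A·ȳᵢ
rectangular portion | 22500.00 | 90.00 | 62.50 | 2025000.00 | 1406250.00
triangular portion | 6875.00 | 216.67 | 41.67 | 1489583.33 | 286458.33
Σ | 29375.00 |  |  | 3514583.33 | 1692708.33
x̄ = 3514583.33 / 29375.00 = 119.65 mm
ȳ = 1692708.33 / 29375.00 = 57.62 mm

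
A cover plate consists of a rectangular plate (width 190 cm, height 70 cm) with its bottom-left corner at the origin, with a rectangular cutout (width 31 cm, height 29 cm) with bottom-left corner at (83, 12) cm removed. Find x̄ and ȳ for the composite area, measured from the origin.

Part | A | x̄ᵢ | ȳᵢ | A·x̄ᵢ | A·ȳᵢ
plate | 13300.00 | 95.00 | 35.00 | 1263500.00 | 465500.00
hole | -899.00 | 98.50 | 26.50 | -88551.50 | -23823.50
Σ | 12401.00 |  |  | 1174948.50 | 441676.50
x̄ = 1174948.50 / 12401.00 = 94.75 cm
ȳ = 441676.50 / 12401.00 = 35.62 cm

x̄ = 94.75 cm, ȳ = 35.62 cm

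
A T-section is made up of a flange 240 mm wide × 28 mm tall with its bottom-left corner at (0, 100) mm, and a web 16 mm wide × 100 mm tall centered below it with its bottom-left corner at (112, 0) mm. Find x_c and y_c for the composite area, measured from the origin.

web: A = 16 × 100 = 1600.00, centroid at (120.00, 50.00).
flange: A = 240 × 28 = 6720.00, centroid at (120.00, 114.00).
ΣA = 8320.00 mm²
ΣAx_c = (1600.00)(120.00) + (6720.00)(120.00) = 998400.00 mm³
ΣAy_c = (1600.00)(50.00) + (6720.00)(114.00) = 846080.00 mm³
x_c = 998400.00 / 8320.00 = 120.00 mm
y_c = 846080.00 / 8320.00 = 101.69 mm

x_c = 120.00 mm, y_c = 101.69 mm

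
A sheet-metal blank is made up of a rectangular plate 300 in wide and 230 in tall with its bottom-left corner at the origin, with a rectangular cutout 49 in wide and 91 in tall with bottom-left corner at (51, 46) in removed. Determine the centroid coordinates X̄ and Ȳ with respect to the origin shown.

plate: A = 300 × 230 = 69000.00, centroid at (150.00, 115.00).
hole: A = −(49 × 91) = -4459.00, centroid at (75.50, 91.50).
ΣA = 64541.00 in²
ΣAX̄ = (69000.00)(150.00) + (-4459.00)(75.50) = 10013345.50 in³
ΣAȲ = (69000.00)(115.00) + (-4459.00)(91.50) = 7527001.50 in³
X̄ = 10013345.50 / 64541.00 = 155.15 in
Ȳ = 7527001.50 / 64541.00 = 116.62 in

X̄ = 155.15 in, Ȳ = 116.62 in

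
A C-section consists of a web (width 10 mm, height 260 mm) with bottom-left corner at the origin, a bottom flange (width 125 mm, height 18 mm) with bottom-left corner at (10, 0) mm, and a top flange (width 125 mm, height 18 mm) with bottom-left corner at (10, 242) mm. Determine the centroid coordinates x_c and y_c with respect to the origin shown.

x_c = 47.78 mm, y_c = 130.00 mm

web: A = 10 × 260 = 2600.00, centroid at (5.00, 130.00).
bottom flange: A = 125 × 18 = 2250.00, centroid at (72.50, 9.00).
top flange: A = 125 × 18 = 2250.00, centroid at (72.50, 251.00).
ΣA = 7100.00 mm²
ΣAx_c = (2600.00)(5.00) + (2250.00)(72.50) + (2250.00)(72.50) = 339250.00 mm³
ΣAy_c = (2600.00)(130.00) + (2250.00)(9.00) + (2250.00)(251.00) = 923000.00 mm³
x_c = 339250.00 / 7100.00 = 47.78 mm
y_c = 923000.00 / 7100.00 = 130.00 mm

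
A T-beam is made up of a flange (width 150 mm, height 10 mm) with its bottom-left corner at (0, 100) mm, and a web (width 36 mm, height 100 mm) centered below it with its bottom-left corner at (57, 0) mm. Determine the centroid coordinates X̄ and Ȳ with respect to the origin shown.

X̄ = 75.00 mm, Ȳ = 66.18 mm

web: A = 36 × 100 = 3600.00, centroid at (75.00, 50.00).
flange: A = 150 × 10 = 1500.00, centroid at (75.00, 105.00).
ΣA = 5100.00 mm²
ΣAX̄ = (3600.00)(75.00) + (1500.00)(75.00) = 382500.00 mm³
ΣAȲ = (3600.00)(50.00) + (1500.00)(105.00) = 337500.00 mm³
X̄ = 382500.00 / 5100.00 = 75.00 mm
Ȳ = 337500.00 / 5100.00 = 66.18 mm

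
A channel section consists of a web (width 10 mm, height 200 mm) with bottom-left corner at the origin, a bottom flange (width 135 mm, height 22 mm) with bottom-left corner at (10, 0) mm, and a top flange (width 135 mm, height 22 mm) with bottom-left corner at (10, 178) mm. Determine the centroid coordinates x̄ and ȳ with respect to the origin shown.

Part | A | x̄ᵢ | ȳᵢ | A·x̄ᵢ | A·ȳᵢ
web | 2000.00 | 5.00 | 100.00 | 10000.00 | 200000.00
bottom flange | 2970.00 | 77.50 | 11.00 | 230175.00 | 32670.00
top flange | 2970.00 | 77.50 | 189.00 | 230175.00 | 561330.00
Σ | 7940.00 |  |  | 470350.00 | 794000.00
x̄ = 470350.00 / 7940.00 = 59.24 mm
ȳ = 794000.00 / 7940.00 = 100.00 mm

x̄ = 59.24 mm, ȳ = 100.00 mm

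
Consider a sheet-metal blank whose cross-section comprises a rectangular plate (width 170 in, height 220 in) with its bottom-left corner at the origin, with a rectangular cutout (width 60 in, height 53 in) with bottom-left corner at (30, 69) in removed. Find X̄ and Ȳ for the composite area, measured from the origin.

Part | A | x̄ᵢ | ȳᵢ | A·x̄ᵢ | A·ȳᵢ
plate | 37400.00 | 85.00 | 110.00 | 3179000.00 | 4114000.00
hole | -3180.00 | 60.00 | 95.50 | -190800.00 | -303690.00
Σ | 34220.00 |  |  | 2988200.00 | 3810310.00
X̄ = 2988200.00 / 34220.00 = 87.32 in
Ȳ = 3810310.00 / 34220.00 = 111.35 in

X̄ = 87.32 in, Ȳ = 111.35 in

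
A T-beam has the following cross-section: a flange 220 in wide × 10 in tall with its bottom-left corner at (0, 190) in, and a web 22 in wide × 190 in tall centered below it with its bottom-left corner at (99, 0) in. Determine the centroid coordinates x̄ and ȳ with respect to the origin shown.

x̄ = 110.00 in, ȳ = 129.48 in

web: A = 22 × 190 = 4180.00, centroid at (110.00, 95.00).
flange: A = 220 × 10 = 2200.00, centroid at (110.00, 195.00).
ΣA = 6380.00 in²
ΣAx̄ = (4180.00)(110.00) + (2200.00)(110.00) = 701800.00 in³
ΣAȳ = (4180.00)(95.00) + (2200.00)(195.00) = 826100.00 in³
x̄ = 701800.00 / 6380.00 = 110.00 in
ȳ = 826100.00 / 6380.00 = 129.48 in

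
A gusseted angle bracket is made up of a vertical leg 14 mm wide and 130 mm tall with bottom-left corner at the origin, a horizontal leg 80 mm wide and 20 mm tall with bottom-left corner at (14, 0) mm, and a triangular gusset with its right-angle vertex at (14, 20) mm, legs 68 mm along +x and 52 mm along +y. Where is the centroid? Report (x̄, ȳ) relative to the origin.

x̄ = 31.60 mm, ȳ = 38.61 mm

vertical leg: A = 14 × 130 = 1820.00, centroid at (7.00, 65.00).
horizontal leg: A = 80 × 20 = 1600.00, centroid at (54.00, 10.00).
gusset: A = ½·68·52 = 1768.00, centroid at (36.67, 37.33).
ΣA = 5188.00 mm²
ΣAx̄ = (1820.00)(7.00) + (1600.00)(54.00) + (1768.00)(36.67) = 163966.67 mm³
ΣAȳ = (1820.00)(65.00) + (1600.00)(10.00) + (1768.00)(37.33) = 200305.33 mm³
x̄ = 163966.67 / 5188.00 = 31.60 mm
ȳ = 200305.33 / 5188.00 = 38.61 mm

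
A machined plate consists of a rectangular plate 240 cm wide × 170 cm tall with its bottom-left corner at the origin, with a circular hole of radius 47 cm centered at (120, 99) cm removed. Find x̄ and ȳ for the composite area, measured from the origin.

x̄ = 120.00 cm, ȳ = 82.13 cm

plate: A = 240 × 170 = 40800.00, centroid at (120.00, 85.00).
hole: A = −π·47² = -6939.78, centroid at (120.00, 99.00).
ΣA = 33860.22 cm²
ΣAx̄ = (40800.00)(120.00) + (-6939.78)(120.00) = 4063226.62 cm³
ΣAȳ = (40800.00)(85.00) + (-6939.78)(99.00) = 2780961.96 cm³
x̄ = 4063226.62 / 33860.22 = 120.00 cm
ȳ = 2780961.96 / 33860.22 = 82.13 cm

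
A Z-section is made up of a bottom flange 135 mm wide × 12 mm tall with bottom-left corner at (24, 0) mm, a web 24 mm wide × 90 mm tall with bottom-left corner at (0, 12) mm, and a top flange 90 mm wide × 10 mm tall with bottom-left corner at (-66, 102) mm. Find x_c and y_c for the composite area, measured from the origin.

x_c = 33.17 mm, y_c = 48.96 mm

bottom flange: A = 135 × 12 = 1620.00, centroid at (91.50, 6.00).
web: A = 24 × 90 = 2160.00, centroid at (12.00, 57.00).
top flange: A = 90 × 10 = 900.00, centroid at (-21.00, 107.00).
ΣA = 4680.00 mm², ΣAx_c = 155250.00 mm³, ΣAy_c = 229140.00 mm³.
x_c = 155250.00/4680.00 = 33.17 mm; y_c = 229140.00/4680.00 = 48.96 mm.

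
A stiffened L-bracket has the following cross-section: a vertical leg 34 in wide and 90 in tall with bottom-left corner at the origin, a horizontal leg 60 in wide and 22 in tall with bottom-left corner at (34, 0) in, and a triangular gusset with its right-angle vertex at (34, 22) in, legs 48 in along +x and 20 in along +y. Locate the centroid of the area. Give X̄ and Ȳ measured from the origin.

X̄ = 33.02 in, Ȳ = 34.15 in

vertical leg: A = 34 × 90 = 3060.00, centroid at (17.00, 45.00).
horizontal leg: A = 60 × 22 = 1320.00, centroid at (64.00, 11.00).
gusset: A = ½·48·20 = 480.00, centroid at (50.00, 28.67).
ΣA = 4860.00 in², ΣAX̄ = 160500.00 in³, ΣAȲ = 165980.00 in³.
X̄ = 160500.00/4860.00 = 33.02 in; Ȳ = 165980.00/4860.00 = 34.15 in.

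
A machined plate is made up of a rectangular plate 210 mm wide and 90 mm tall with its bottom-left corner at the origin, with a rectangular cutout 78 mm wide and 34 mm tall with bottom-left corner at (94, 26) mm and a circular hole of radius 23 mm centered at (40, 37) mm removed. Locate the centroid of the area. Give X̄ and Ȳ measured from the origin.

Part | A | x̄ᵢ | ȳᵢ | A·x̄ᵢ | A·ȳᵢ
plate | 18900.00 | 105.00 | 45.00 | 1984500.00 | 850500.00
hole 1 | -2652.00 | 133.00 | 43.00 | -352716.00 | -114036.00
hole 2 | -1661.90 | 40.00 | 37.00 | -66476.10 | -61490.39
Σ | 14586.10 |  |  | 1565307.90 | 674973.61
X̄ = 1565307.90 / 14586.10 = 107.32 mm
Ȳ = 674973.61 / 14586.10 = 46.28 mm

X̄ = 107.32 mm, Ȳ = 46.28 mm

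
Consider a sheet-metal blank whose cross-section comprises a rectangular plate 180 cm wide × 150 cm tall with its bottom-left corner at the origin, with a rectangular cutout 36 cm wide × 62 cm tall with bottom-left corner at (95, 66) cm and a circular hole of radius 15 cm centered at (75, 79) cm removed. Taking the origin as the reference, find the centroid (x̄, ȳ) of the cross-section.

x̄ = 88.31 cm, ȳ = 72.84 cm

Part | A | x̄ᵢ | ȳᵢ | A·x̄ᵢ | A·ȳᵢ
plate | 27000.00 | 90.00 | 75.00 | 2430000.00 | 2025000.00
hole 1 | -2232.00 | 113.00 | 97.00 | -252216.00 | -216504.00
hole 2 | -706.86 | 75.00 | 79.00 | -53014.38 | -55841.81
Σ | 24061.14 |  |  | 2124769.62 | 1752654.19
x̄ = 2124769.62 / 24061.14 = 88.31 cm
ȳ = 1752654.19 / 24061.14 = 72.84 cm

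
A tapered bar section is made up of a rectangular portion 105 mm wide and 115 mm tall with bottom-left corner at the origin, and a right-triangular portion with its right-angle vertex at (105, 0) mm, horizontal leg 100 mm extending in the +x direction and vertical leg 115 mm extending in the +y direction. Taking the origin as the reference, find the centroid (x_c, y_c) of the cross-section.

rectangular portion: A = 105 × 115 = 12075.00, centroid at (52.50, 57.50).
triangular portion: A = ½·100·115 = 5750.00, centroid at (138.33, 38.33).
ΣA = 17825.00 mm², ΣAx_c = 1429354.17 mm³, ΣAy_c = 914729.17 mm³.
x_c = 1429354.17/17825.00 = 80.19 mm; y_c = 914729.17/17825.00 = 51.32 mm.

x_c = 80.19 mm, y_c = 51.32 mm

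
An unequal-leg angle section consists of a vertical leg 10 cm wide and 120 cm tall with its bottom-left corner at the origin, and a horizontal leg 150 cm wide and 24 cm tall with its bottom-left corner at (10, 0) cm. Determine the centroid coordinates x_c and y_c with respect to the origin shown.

x_c = 65.00 cm, y_c = 24.00 cm

Part | A | x̄ᵢ | ȳᵢ | A·x̄ᵢ | A·ȳᵢ
vertical leg | 1200.00 | 5.00 | 60.00 | 6000.00 | 72000.00
horizontal leg | 3600.00 | 85.00 | 12.00 | 306000.00 | 43200.00
Σ | 4800.00 |  |  | 312000.00 | 115200.00
x_c = 312000.00 / 4800.00 = 65.00 cm
y_c = 115200.00 / 4800.00 = 24.00 cm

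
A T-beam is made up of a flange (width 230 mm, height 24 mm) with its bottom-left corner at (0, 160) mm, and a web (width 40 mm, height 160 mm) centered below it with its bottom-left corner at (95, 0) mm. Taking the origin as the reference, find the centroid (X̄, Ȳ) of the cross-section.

X̄ = 115.00 mm, Ȳ = 122.60 mm

web: A = 40 × 160 = 6400.00, centroid at (115.00, 80.00).
flange: A = 230 × 24 = 5520.00, centroid at (115.00, 172.00).
ΣA = 11920.00 mm², ΣAX̄ = 1370800.00 mm³, ΣAȲ = 1461440.00 mm³.
X̄ = 1370800.00/11920.00 = 115.00 mm; Ȳ = 1461440.00/11920.00 = 122.60 mm.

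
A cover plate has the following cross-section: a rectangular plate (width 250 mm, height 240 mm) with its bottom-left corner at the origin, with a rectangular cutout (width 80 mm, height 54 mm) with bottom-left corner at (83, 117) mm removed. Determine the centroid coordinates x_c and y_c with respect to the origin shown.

x_c = 125.16 mm, y_c = 118.14 mm

plate: A = 250 × 240 = 60000.00, centroid at (125.00, 120.00).
hole: A = −(80 × 54) = -4320.00, centroid at (123.00, 144.00).
ΣA = 55680.00 mm²
ΣAx_c = (60000.00)(125.00) + (-4320.00)(123.00) = 6968640.00 mm³
ΣAy_c = (60000.00)(120.00) + (-4320.00)(144.00) = 6577920.00 mm³
x_c = 6968640.00 / 55680.00 = 125.16 mm
y_c = 6577920.00 / 55680.00 = 118.14 mm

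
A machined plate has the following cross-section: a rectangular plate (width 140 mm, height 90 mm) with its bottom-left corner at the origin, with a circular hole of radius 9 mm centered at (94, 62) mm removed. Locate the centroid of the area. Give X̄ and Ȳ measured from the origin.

Part | A | x̄ᵢ | ȳᵢ | A·x̄ᵢ | A·ȳᵢ
plate | 12600.00 | 70.00 | 45.00 | 882000.00 | 567000.00
hole | -254.47 | 94.00 | 62.00 | -23920.09 | -15777.08
Σ | 12345.53 |  |  | 858079.91 | 551222.92
X̄ = 858079.91 / 12345.53 = 69.51 mm
Ȳ = 551222.92 / 12345.53 = 44.65 mm

X̄ = 69.51 mm, Ȳ = 44.65 mm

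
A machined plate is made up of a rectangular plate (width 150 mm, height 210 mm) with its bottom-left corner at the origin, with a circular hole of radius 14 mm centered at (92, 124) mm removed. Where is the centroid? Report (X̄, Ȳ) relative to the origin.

Part | A | x̄ᵢ | ȳᵢ | A·x̄ᵢ | A·ȳᵢ
plate | 31500.00 | 75.00 | 105.00 | 2362500.00 | 3307500.00
hole | -615.75 | 92.00 | 124.00 | -56649.20 | -76353.27
Σ | 30884.25 |  |  | 2305850.80 | 3231146.73
X̄ = 2305850.80 / 30884.25 = 74.66 mm
Ȳ = 3231146.73 / 30884.25 = 104.62 mm

X̄ = 74.66 mm, Ȳ = 104.62 mm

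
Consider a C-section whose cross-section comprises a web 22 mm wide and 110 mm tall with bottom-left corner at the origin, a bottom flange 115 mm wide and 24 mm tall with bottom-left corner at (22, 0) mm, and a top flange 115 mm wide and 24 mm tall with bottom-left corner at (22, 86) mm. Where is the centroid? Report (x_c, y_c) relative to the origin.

x_c = 58.62 mm, y_c = 55.00 mm

web: A = 22 × 110 = 2420.00, centroid at (11.00, 55.00).
bottom flange: A = 115 × 24 = 2760.00, centroid at (79.50, 12.00).
top flange: A = 115 × 24 = 2760.00, centroid at (79.50, 98.00).
ΣA = 7940.00 mm²
ΣAx_c = (2420.00)(11.00) + (2760.00)(79.50) + (2760.00)(79.50) = 465460.00 mm³
ΣAy_c = (2420.00)(55.00) + (2760.00)(12.00) + (2760.00)(98.00) = 436700.00 mm³
x_c = 465460.00 / 7940.00 = 58.62 mm
y_c = 436700.00 / 7940.00 = 55.00 mm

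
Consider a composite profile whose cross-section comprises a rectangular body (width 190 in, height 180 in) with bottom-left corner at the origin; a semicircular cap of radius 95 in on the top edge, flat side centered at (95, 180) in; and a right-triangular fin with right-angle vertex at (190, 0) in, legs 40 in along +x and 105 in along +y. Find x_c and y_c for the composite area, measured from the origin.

rectangular body: A = 190 × 180 = 34200.00, centroid at (95.00, 90.00).
semicircular top: A = ½π·95² = 14176.44, centroid at (95.00, 220.32).
triangular fin: A = ½·40·105 = 2100.00, centroid at (203.33, 35.00).
ΣA = 50476.44 in²
ΣAx_c = (34200.00)(95.00) + (14176.44)(95.00) + (2100.00)(203.33) = 5022761.50 in³
ΣAy_c = (34200.00)(90.00) + (14176.44)(220.32) + (2100.00)(35.00) = 6274841.97 in³
x_c = 5022761.50 / 50476.44 = 99.51 in
y_c = 6274841.97 / 50476.44 = 124.31 in

x_c = 99.51 in, y_c = 124.31 in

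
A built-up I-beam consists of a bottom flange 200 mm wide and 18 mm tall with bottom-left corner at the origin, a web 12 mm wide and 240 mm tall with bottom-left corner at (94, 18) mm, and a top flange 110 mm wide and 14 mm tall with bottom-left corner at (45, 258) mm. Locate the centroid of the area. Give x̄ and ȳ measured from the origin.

bottom flange: A = 200 × 18 = 3600.00, centroid at (100.00, 9.00).
web: A = 12 × 240 = 2880.00, centroid at (100.00, 138.00).
top flange: A = 110 × 14 = 1540.00, centroid at (100.00, 265.00).
ΣA = 8020.00 mm²
ΣAx̄ = (3600.00)(100.00) + (2880.00)(100.00) + (1540.00)(100.00) = 802000.00 mm³
ΣAȳ = (3600.00)(9.00) + (2880.00)(138.00) + (1540.00)(265.00) = 837940.00 mm³
x̄ = 802000.00 / 8020.00 = 100.00 mm
ȳ = 837940.00 / 8020.00 = 104.48 mm

x̄ = 100.00 mm, ȳ = 104.48 mm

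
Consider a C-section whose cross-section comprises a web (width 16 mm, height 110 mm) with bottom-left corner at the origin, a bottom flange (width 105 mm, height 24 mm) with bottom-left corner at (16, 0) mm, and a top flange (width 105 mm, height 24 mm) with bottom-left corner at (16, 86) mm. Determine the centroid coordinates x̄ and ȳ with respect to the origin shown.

x̄ = 52.84 mm, ȳ = 55.00 mm

Part | A | x̄ᵢ | ȳᵢ | A·x̄ᵢ | A·ȳᵢ
web | 1760.00 | 8.00 | 55.00 | 14080.00 | 96800.00
bottom flange | 2520.00 | 68.50 | 12.00 | 172620.00 | 30240.00
top flange | 2520.00 | 68.50 | 98.00 | 172620.00 | 246960.00
Σ | 6800.00 |  |  | 359320.00 | 374000.00
x̄ = 359320.00 / 6800.00 = 52.84 mm
ȳ = 374000.00 / 6800.00 = 55.00 mm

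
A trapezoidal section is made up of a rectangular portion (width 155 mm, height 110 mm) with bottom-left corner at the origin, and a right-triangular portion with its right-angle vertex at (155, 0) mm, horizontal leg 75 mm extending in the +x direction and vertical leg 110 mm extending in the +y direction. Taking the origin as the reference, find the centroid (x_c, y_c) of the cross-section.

x_c = 97.47 mm, y_c = 51.43 mm

Part | A | x̄ᵢ | ȳᵢ | A·x̄ᵢ | A·ȳᵢ
rectangular portion | 17050.00 | 77.50 | 55.00 | 1321375.00 | 937750.00
triangular portion | 4125.00 | 180.00 | 36.67 | 742500.00 | 151250.00
Σ | 21175.00 |  |  | 2063875.00 | 1089000.00
x_c = 2063875.00 / 21175.00 = 97.47 mm
y_c = 1089000.00 / 21175.00 = 51.43 mm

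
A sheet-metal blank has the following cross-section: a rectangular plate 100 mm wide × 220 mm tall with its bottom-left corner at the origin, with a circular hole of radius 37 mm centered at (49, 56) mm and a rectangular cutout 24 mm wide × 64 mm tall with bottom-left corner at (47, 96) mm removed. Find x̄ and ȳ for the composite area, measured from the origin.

x̄ = 49.41 mm, ȳ = 122.66 mm

Part | A | x̄ᵢ | ȳᵢ | A·x̄ᵢ | A·ȳᵢ
plate | 22000.00 | 50.00 | 110.00 | 1100000.00 | 2420000.00
hole 1 | -4300.84 | 49.00 | 56.00 | -210741.18 | -240847.06
hole 2 | -1536.00 | 59.00 | 128.00 | -90624.00 | -196608.00
Σ | 16163.16 |  |  | 798634.82 | 1982544.94
x̄ = 798634.82 / 16163.16 = 49.41 mm
ȳ = 1982544.94 / 16163.16 = 122.66 mm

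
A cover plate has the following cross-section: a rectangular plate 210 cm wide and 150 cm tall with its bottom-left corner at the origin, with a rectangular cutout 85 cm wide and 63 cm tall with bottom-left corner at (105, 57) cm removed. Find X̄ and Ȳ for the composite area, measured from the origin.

Part | A | x̄ᵢ | ȳᵢ | A·x̄ᵢ | A·ȳᵢ
plate | 31500.00 | 105.00 | 75.00 | 3307500.00 | 2362500.00
hole | -5355.00 | 147.50 | 88.50 | -789862.50 | -473917.50
Σ | 26145.00 |  |  | 2517637.50 | 1888582.50
X̄ = 2517637.50 / 26145.00 = 96.30 cm
Ȳ = 1888582.50 / 26145.00 = 72.23 cm

X̄ = 96.30 cm, Ȳ = 72.23 cm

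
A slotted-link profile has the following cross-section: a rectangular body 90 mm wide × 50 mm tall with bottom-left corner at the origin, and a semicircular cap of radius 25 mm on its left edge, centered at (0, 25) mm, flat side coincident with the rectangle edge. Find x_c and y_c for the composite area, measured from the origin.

rectangular body: A = 90 × 50 = 4500.00, centroid at (45.00, 25.00).
semicircular end: A = ½π·25² = 981.75, centroid at (-10.61, 25.00).
ΣA = 5481.75 mm², ΣAx_c = 192083.33 mm³, ΣAy_c = 137043.69 mm³.
x_c = 192083.33/5481.75 = 35.04 mm; y_c = 137043.69/5481.75 = 25.00 mm.

x_c = 35.04 mm, y_c = 25.00 mm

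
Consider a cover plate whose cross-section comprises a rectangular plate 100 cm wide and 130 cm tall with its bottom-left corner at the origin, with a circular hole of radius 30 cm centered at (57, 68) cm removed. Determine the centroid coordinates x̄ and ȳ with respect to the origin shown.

plate: A = 100 × 130 = 13000.00, centroid at (50.00, 65.00).
hole: A = −π·30² = -2827.43, centroid at (57.00, 68.00).
ΣA = 10172.57 cm², ΣAx̄ = 488836.30 cm³, ΣAȳ = 652734.53 cm³.
x̄ = 488836.30/10172.57 = 48.05 cm; ȳ = 652734.53/10172.57 = 64.17 cm.

x̄ = 48.05 cm, ȳ = 64.17 cm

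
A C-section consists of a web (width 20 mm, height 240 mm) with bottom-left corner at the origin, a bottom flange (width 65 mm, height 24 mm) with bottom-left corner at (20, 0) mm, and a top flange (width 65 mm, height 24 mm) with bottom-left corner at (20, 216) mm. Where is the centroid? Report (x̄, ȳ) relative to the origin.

web: A = 20 × 240 = 4800.00, centroid at (10.00, 120.00).
bottom flange: A = 65 × 24 = 1560.00, centroid at (52.50, 12.00).
top flange: A = 65 × 24 = 1560.00, centroid at (52.50, 228.00).
ΣA = 7920.00 mm², ΣAx̄ = 211800.00 mm³, ΣAȳ = 950400.00 mm³.
x̄ = 211800.00/7920.00 = 26.74 mm; ȳ = 950400.00/7920.00 = 120.00 mm.

x̄ = 26.74 mm, ȳ = 120.00 mm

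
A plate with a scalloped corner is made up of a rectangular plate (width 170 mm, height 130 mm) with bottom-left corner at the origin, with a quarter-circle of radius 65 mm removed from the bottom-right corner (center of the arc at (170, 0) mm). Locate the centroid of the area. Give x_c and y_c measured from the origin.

plate: A = 170 × 130 = 22100.00, centroid at (85.00, 65.00).
removed quarter-circle: A = −¼π·65² = -3318.31, centroid at (142.41, 27.59).
ΣA = 18781.69 mm², ΣAx_c = 1405929.44 mm³, ΣAy_c = 1344958.33 mm³.
x_c = 1405929.44/18781.69 = 74.86 mm; y_c = 1344958.33/18781.69 = 71.61 mm.

x_c = 74.86 mm, y_c = 71.61 mm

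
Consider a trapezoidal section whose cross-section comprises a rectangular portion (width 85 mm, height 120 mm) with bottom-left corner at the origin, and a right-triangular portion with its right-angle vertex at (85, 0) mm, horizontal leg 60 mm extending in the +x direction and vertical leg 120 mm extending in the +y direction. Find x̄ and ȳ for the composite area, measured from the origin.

x̄ = 58.80 mm, ȳ = 54.78 mm

rectangular portion: A = 85 × 120 = 10200.00, centroid at (42.50, 60.00).
triangular portion: A = ½·60·120 = 3600.00, centroid at (105.00, 40.00).
ΣA = 13800.00 mm², ΣAx̄ = 811500.00 mm³, ΣAȳ = 756000.00 mm³.
x̄ = 811500.00/13800.00 = 58.80 mm; ȳ = 756000.00/13800.00 = 54.78 mm.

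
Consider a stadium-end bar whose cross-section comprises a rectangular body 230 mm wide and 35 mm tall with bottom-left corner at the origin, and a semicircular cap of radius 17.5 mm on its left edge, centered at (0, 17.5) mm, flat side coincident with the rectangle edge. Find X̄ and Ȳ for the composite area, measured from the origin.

X̄ = 108.10 mm, Ȳ = 17.50 mm

rectangular body: A = 230 × 35 = 8050.00, centroid at (115.00, 17.50).
semicircular end: A = ½π·17.5² = 481.06, centroid at (-7.43, 17.50).
ΣA = 8531.06 mm², ΣAX̄ = 922177.08 mm³, ΣAȲ = 149293.49 mm³.
X̄ = 922177.08/8531.06 = 108.10 mm; Ȳ = 149293.49/8531.06 = 17.50 mm.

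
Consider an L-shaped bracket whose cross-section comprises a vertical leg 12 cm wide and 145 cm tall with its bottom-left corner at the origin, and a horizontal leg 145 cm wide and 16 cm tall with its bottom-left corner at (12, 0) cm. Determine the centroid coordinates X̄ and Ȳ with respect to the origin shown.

X̄ = 50.86 cm, Ȳ = 35.64 cm

vertical leg: A = 12 × 145 = 1740.00, centroid at (6.00, 72.50).
horizontal leg: A = 145 × 16 = 2320.00, centroid at (84.50, 8.00).
ΣA = 4060.00 cm², ΣAX̄ = 206480.00 cm³, ΣAȲ = 144710.00 cm³.
X̄ = 206480.00/4060.00 = 50.86 cm; Ȳ = 144710.00/4060.00 = 35.64 cm.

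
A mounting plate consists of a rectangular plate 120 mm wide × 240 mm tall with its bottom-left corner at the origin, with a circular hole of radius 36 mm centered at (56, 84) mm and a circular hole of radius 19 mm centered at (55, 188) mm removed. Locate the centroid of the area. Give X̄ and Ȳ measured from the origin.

X̄ = 60.93 mm, Ȳ = 122.94 mm

plate: A = 120 × 240 = 28800.00, centroid at (60.00, 120.00).
hole 1: A = −π·36² = -4071.50, centroid at (56.00, 84.00).
hole 2: A = −π·19² = -1134.11, centroid at (55.00, 188.00).
ΣA = 23594.38 mm²
ΣAX̄ = (28800.00)(60.00) + (-4071.50)(56.00) + (-1134.11)(55.00) = 1437619.45 mm³
ΣAȲ = (28800.00)(120.00) + (-4071.50)(84.00) + (-1134.11)(188.00) = 2900780.05 mm³
X̄ = 1437619.45 / 23594.38 = 60.93 mm
Ȳ = 2900780.05 / 23594.38 = 122.94 mm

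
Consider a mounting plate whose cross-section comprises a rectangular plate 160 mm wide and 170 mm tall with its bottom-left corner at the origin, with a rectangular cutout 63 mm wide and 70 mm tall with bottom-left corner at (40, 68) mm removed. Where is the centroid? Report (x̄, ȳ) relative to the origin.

plate: A = 160 × 170 = 27200.00, centroid at (80.00, 85.00).
hole: A = −(63 × 70) = -4410.00, centroid at (71.50, 103.00).
ΣA = 22790.00 mm², ΣAx̄ = 1860685.00 mm³, ΣAȳ = 1857770.00 mm³.
x̄ = 1860685.00/22790.00 = 81.64 mm; ȳ = 1857770.00/22790.00 = 81.52 mm.

x̄ = 81.64 mm, ȳ = 81.52 mm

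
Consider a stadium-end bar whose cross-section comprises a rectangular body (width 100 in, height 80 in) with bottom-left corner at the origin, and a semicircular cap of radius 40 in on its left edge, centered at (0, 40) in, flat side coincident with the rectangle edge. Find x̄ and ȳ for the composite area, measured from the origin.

x̄ = 33.99 in, ȳ = 40.00 in

rectangular body: A = 100 × 80 = 8000.00, centroid at (50.00, 40.00).
semicircular end: A = ½π·40² = 2513.27, centroid at (-16.98, 40.00).
ΣA = 10513.27 in²
ΣAx̄ = (8000.00)(50.00) + (2513.27)(-16.98) = 357333.33 in³
ΣAȳ = (8000.00)(40.00) + (2513.27)(40.00) = 420530.96 in³
x̄ = 357333.33 / 10513.27 = 33.99 in
ȳ = 420530.96 / 10513.27 = 40.00 in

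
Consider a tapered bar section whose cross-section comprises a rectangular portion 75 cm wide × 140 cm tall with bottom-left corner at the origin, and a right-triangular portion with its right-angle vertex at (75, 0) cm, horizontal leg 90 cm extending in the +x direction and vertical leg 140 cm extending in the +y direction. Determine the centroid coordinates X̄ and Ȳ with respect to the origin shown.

X̄ = 62.81 cm, Ȳ = 61.25 cm

Part | A | x̄ᵢ | ȳᵢ | A·x̄ᵢ | A·ȳᵢ
rectangular portion | 10500.00 | 37.50 | 70.00 | 393750.00 | 735000.00
triangular portion | 6300.00 | 105.00 | 46.67 | 661500.00 | 294000.00
Σ | 16800.00 |  |  | 1055250.00 | 1029000.00
X̄ = 1055250.00 / 16800.00 = 62.81 cm
Ȳ = 1029000.00 / 16800.00 = 61.25 cm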